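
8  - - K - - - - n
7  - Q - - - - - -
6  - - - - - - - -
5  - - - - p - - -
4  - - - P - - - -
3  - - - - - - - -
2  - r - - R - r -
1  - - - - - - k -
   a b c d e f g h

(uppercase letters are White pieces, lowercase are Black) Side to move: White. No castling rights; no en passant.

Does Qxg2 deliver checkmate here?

After Qxg2: black king on g1; in check: yes, from the white queen on g2.
King squares — f1: attacked by Qg2; h1: attacked by Qg2; f2: attacked by Re2; g2: attacked by Re2; h2: attacked by Qg2.
Black has no legal moves → checkmate.

yes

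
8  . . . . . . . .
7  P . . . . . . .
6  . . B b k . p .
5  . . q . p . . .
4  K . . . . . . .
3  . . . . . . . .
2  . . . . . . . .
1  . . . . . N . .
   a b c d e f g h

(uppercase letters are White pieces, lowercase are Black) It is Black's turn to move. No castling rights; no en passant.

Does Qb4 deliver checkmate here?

After Qb4: white king on a4; in check: yes, from the black queen on b4.
King squares — a3: attacked by Qb4; b3: attacked by Qb4; b4: attacked by Bd6; a5: attacked by Qb4; b5: attacked by Qb4.
White has no legal moves → checkmate.

yes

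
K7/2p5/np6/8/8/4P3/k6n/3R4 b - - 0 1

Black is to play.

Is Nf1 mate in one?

After Nf1: white king on a8; in check: no.
White is not in check, so this cannot be checkmate.

no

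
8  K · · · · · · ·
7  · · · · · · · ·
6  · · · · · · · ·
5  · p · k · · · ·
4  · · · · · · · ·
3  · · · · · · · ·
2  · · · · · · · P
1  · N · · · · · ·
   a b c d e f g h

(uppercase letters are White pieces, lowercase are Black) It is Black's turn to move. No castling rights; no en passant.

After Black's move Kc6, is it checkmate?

no

After Kc6: white king on a8; in check: no.
White is not in check, so this cannot be checkmate.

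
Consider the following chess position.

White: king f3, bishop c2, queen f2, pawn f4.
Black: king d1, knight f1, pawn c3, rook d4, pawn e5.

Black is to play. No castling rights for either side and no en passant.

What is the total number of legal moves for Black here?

1

Black to move; king on d1.
In check: yes, from the white bishop on c2.
Legal moves: Kc1.
Count: 1.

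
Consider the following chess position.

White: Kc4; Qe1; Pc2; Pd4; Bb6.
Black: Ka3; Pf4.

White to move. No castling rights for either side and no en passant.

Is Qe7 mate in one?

After Qe7: black king on a3; in check: yes, from the white queen on e7.
Black has 3 legal replies: Ka4, Kb2, Ka2.
In check but a legal move exists → not checkmate.

no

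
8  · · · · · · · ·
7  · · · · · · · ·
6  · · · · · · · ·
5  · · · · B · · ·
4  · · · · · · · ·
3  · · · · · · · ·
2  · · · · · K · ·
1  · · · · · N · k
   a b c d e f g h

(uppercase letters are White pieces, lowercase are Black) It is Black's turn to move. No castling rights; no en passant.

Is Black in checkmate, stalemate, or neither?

Black to move; black king on h1.
In check: no.
King squares — g1: attacked by Kf2; g2: attacked by Kf2; h2: attacked by Nf1.
Legal moves for Black: none.
Not in check and no legal moves → stalemate.

stalemate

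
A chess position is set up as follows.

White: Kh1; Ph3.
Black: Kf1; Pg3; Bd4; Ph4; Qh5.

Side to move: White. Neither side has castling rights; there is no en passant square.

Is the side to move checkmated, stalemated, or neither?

White to move; white king on h1.
In check: no.
King squares — g1: attacked by Kf1; g2: attacked by Kf1; h2: attacked by Pg3.
Legal moves for White: none.
Not in check and no legal moves → stalemate.

stalemate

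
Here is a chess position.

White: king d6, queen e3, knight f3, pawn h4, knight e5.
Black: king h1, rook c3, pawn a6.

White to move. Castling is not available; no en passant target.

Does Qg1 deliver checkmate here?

After Qg1: black king on h1; in check: yes, from the white queen on g1.
King squares — g1: attacked by Nf3; g2: attacked by Qg1; h2: attacked by Qg1.
Black has no legal moves → checkmate.

yes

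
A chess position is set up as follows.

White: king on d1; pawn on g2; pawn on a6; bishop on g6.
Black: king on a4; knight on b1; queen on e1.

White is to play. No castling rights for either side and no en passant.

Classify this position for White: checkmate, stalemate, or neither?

neither

White to move; white king on d1.
In check: yes, from the black queen on e1.
Legal moves for White: Kc2, Kxe1.
White is in check but has 2 legal moves → neither.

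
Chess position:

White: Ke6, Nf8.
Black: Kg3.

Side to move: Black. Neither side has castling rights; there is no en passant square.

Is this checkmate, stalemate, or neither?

neither

Black to move; black king on g3.
In check: no.
Legal moves for Black: Kh4, Kg4, Kf4, Kh3, Kf3, Kh2, Kg2, Kf2.
Black has 8 legal moves and is not in check → neither.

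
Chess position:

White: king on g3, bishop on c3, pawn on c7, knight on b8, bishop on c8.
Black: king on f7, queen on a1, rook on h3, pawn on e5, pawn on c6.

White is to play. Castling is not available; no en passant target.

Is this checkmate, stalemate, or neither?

neither

White to move; white king on g3.
In check: yes, from the black rook on h3.
King squares — f2: available; g2: available; h2: attacked by Rh3; f3: attacked by Rh3; h3: available; f4: attacked by Pe5; g4: available; h4: attacked by Rh3.
Legal moves for White: Kg4, Kxh3, Kg2, Kf2, Bxh3.
White is in check but has 5 legal moves → neither.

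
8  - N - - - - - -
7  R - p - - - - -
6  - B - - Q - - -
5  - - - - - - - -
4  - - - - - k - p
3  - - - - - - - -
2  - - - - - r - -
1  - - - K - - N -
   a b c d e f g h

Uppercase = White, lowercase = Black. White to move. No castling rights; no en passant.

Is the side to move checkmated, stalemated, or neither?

neither

White to move; white king on d1.
In check: no.
Legal moves for White include: Nd7, Nc6, Na6, Ra8, Rxc7, Rb7, Ra6, Ra5, Ra4+, Ra3, Ra2, Ra1, Qg8, Qe8, Qc8, Qf7+, Qe7, Qd7, ... (list truncated; more exist).
White has legal moves and is not in check → neither.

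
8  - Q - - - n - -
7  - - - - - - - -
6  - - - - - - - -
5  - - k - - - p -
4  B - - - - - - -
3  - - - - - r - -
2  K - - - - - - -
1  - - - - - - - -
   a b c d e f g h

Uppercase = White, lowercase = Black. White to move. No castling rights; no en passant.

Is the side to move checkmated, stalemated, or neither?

neither

White to move; white king on a2.
In check: no.
Legal moves for White include: Qxf8+, Qe8, Qd8, Qc8+, Qa8, Qc7+, Qb7, Qa7+, Qd6+, Qb6+, Qe5+, Qb5+, Qf4, Qb4+, Qg3, Qb3, Qh2, Qb2, ... (list truncated; more exist).
White has legal moves and is not in check → neither.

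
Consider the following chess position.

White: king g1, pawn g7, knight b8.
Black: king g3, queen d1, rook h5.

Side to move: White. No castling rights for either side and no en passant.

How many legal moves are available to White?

White to move; king on g1.
In check: yes, from the black queen on d1.
Legal moves: none.
Count: 0.

0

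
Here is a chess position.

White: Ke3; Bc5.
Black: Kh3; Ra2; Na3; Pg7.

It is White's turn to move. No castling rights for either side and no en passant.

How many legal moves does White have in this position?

White to move; king on e3.
In check: no.
Legal moves: Bf8, Be7, Ba7, Bd6, Bb6, Bd4, Bb4, Bxa3, Kf4, Ke4, Kd4, Kf3, Kd3.
Count: 13.

13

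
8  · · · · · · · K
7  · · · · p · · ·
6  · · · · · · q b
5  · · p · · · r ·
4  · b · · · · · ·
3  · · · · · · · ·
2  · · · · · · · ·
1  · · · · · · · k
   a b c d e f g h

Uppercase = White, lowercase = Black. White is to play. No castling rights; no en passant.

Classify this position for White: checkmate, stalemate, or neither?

stalemate

White to move; white king on h8.
In check: no.
King squares — g7: attacked by Qg6; h7: attacked by Qg6; g8: attacked by Qg6.
Legal moves for White: none.
Not in check and no legal moves → stalemate.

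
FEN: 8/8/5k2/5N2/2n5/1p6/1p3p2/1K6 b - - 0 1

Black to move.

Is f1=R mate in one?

After f1=R: white king on b1; in check: yes, from the black rook on f1.
King squares — a1: attacked by Rf1; c1: attacked by Rf1; a2: attacked by Pb3; b2: attacked by Nc4; c2: attacked by Pb3.
White has no legal moves → checkmate.

yes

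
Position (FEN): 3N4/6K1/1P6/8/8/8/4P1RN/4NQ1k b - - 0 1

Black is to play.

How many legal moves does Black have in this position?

Black to move; king on h1.
In check: yes, from the white queen on f1.
Legal moves: none.
Count: 0.

0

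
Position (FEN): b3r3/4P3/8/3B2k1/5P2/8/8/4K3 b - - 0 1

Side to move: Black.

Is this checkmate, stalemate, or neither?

neither

Black to move; black king on g5.
In check: yes, from the white pawn on f4.
Legal moves for Black: Kh6, Kg6, Kf6, Kh5, Kf5, Kh4, Kg4, Kxf4.
Black is in check but has 8 legal moves → neither.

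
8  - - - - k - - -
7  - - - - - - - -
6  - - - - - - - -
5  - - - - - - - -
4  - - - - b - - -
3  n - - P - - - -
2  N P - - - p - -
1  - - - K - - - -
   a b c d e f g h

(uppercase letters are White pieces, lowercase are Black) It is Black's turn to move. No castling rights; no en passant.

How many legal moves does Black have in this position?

Black to move; king on e8.
In check: no.
Legal moves: Kf8, Kd8, Kf7, Ke7, Kd7, Ba8, Bh7, Bb7, Bg6, Bc6, Bf5, Bd5, Bf3+, Bxd3, Bg2, Bh1, Nb5, Nc4, Nc2, Nb1, f1=Q+, f1=R+, f1=B, f1=N.
Count: 24.

24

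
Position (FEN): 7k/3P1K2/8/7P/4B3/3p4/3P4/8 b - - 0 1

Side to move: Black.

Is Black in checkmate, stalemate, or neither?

stalemate

Black to move; black king on h8.
In check: no.
King squares — g7: attacked by Kf7; h7: attacked by Be4; g8: attacked by Kf7.
Legal moves for Black: none.
Not in check and no legal moves → stalemate.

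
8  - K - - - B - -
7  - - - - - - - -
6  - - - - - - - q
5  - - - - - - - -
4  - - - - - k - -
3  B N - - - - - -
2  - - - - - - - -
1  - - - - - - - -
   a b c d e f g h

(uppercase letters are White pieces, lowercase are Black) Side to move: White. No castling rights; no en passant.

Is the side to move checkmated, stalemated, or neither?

neither

White to move; white king on b8.
In check: no.
Legal moves for White include: Bg7, Bfe7, Bxh6+, Bfd6+, Bfc5, Bfb4, Kc8, Ka8, Kc7, Kb7, Ka7, Nc5, Na5, Nd4, Nd2, Nc1, Na1, Bae7, ... (list truncated; more exist).
White has legal moves and is not in check → neither.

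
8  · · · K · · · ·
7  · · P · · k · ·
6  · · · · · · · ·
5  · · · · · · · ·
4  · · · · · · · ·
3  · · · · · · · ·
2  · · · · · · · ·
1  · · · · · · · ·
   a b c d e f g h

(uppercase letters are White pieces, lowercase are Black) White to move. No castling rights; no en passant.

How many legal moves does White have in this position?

6

White to move; king on d8.
In check: no.
Legal moves: Kc8, Kd7, c8=Q, c8=R, c8=B, c8=N.
Count: 6.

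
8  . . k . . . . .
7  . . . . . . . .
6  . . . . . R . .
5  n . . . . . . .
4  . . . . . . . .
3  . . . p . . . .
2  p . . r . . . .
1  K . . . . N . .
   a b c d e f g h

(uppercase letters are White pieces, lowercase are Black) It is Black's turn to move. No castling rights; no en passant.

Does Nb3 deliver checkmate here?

yes

After Nb3: white king on a1; in check: yes, from the black knight on b3.
King squares — b1: attacked by Pa2; a2: attacked by Rd2; b2: attacked by Rd2.
White has no legal moves → checkmate.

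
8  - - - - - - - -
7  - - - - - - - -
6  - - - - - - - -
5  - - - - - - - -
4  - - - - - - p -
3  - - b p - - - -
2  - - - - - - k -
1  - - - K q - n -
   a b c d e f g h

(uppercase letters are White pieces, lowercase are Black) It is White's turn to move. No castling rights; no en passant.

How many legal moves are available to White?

0

White to move; king on d1.
In check: yes, from the black queen on e1.
Legal moves: none.
Count: 0.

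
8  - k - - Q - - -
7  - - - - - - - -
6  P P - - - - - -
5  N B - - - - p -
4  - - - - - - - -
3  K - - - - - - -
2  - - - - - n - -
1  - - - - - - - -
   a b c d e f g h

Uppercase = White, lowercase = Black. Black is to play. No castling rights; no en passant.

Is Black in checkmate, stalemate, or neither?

checkmate

Black to move; black king on b8.
In check: yes, from the white queen on e8.
King squares — a7: attacked by Pb6; b7: attacked by Na5; c7: attacked by Pb6; a8: attacked by Qe8; c8: attacked by Qe8.
Legal moves for Black: none.
In check with no legal moves → checkmate.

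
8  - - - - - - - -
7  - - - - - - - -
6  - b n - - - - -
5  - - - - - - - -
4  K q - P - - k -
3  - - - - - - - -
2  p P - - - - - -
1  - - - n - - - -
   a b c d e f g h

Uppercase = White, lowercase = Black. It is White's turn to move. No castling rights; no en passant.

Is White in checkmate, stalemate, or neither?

checkmate

White to move; white king on a4.
In check: yes, from the black queen on b4.
King squares — a3: attacked by Qb4; b3: attacked by Qb4; b4: attacked by Nc6; a5: attacked by Qb4; b5: attacked by Qb4.
Legal moves for White: none.
In check with no legal moves → checkmate.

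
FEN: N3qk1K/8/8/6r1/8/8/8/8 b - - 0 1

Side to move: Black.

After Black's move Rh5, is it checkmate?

yes

After Rh5: white king on h8; in check: yes, from the black rook on h5.
King squares — g7: attacked by Kf8; h7: attacked by Rh5; g8: attacked by Kf8.
White has no legal moves → checkmate.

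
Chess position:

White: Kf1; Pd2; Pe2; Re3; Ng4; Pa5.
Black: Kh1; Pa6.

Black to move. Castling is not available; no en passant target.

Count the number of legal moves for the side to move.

Black to move; king on h1.
In check: no.
Legal moves: none.
Count: 0.

0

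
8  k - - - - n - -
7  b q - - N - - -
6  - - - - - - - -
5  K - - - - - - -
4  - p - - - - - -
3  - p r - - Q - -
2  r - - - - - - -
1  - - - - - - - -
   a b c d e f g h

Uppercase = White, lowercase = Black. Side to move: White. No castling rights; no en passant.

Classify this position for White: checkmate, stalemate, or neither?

White to move; white king on a5.
In check: yes, from the black rook on a2.
King squares — a4: attacked by Ra2; b4: attacked by Qb7; b5: attacked by Qb7; a6: attacked by Ra2; b6: attacked by Ba7.
Legal moves for White: none.
In check with no legal moves → checkmate.

checkmate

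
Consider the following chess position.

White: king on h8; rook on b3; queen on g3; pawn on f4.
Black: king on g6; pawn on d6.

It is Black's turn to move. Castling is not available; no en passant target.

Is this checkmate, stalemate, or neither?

neither

Black to move; black king on g6.
In check: yes, from the white queen on g3.
Legal moves for Black: Kf7, Kh6, Kf6, Kh5, Kf5.
Black is in check but has 5 legal moves → neither.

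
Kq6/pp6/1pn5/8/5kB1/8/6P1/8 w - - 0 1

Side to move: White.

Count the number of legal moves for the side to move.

0

White to move; king on a8.
In check: yes, from the black queen on b8.
Legal moves: none.
Count: 0.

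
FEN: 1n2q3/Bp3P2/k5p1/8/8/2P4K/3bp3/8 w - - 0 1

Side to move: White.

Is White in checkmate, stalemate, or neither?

neither

White to move; white king on h3.
In check: no.
Legal moves for White include: Bxb8, Bb6, Bc5, Bd4, Be3, Bf2, Bg1, Kh4, Kg4, Kg3, Kh2, Kg2, fxe8=Q, fxe8=R, fxe8=B, fxe8=N, f8=Q, f8=R, ... (list truncated; more exist).
White has legal moves and is not in check → neither.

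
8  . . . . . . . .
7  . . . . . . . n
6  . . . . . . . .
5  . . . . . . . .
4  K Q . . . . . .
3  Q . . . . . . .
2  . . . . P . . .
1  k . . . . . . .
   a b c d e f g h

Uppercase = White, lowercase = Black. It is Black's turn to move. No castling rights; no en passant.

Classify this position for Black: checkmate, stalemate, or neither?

checkmate

Black to move; black king on a1.
In check: yes, from the white queen on a3.
King squares — b1: attacked by Qb4; a2: attacked by Qa3; b2: attacked by Qa3.
Legal moves for Black: none.
In check with no legal moves → checkmate.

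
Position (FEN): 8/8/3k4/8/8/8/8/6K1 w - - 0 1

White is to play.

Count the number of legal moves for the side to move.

White to move; king on g1.
In check: no.
Legal moves: Kh2, Kg2, Kf2, Kh1, Kf1.
Count: 5.

5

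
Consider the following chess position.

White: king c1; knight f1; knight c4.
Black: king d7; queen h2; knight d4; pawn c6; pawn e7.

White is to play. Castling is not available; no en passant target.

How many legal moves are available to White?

14

White to move; king on c1.
In check: no.
Legal moves: Nd6, Nb6+, Ne5+, Na5, Nce3, Na3, Ncd2, Nb2, Ng3, Nfe3, Nxh2, Nfd2, Kd1, Kb1.
Count: 14.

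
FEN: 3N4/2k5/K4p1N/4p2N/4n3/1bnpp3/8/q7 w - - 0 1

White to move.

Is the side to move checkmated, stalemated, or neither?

White to move; white king on a6.
In check: yes, from the black queen on a1.
King squares — a5: attacked by Qa1; b5: attacked by Nc3; b6: attacked by Kc7; a7: attacked by Qa1; b7: attacked by Kc7.
Legal moves for White: none.
In check with no legal moves → checkmate.

checkmate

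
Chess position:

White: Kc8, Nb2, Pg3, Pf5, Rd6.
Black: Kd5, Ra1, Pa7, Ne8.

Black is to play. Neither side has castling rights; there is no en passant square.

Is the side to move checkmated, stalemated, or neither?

neither

Black to move; black king on d5.
In check: yes, from the white rook on d6.
Legal moves for Black: Kxd6, Ke5, Kc5, Ke4, Nxd6+.
Black is in check but has 5 legal moves → neither.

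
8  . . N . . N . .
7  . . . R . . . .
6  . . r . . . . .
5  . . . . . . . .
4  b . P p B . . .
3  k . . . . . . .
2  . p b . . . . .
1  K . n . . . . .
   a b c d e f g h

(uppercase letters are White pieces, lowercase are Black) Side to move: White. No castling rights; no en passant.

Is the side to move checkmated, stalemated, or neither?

checkmate

White to move; white king on a1.
In check: yes, from the black pawn on b2.
King squares — b1: attacked by Bc2; a2: attacked by Nc1; b2: attacked by Ka3.
Legal moves for White: none.
In check with no legal moves → checkmate.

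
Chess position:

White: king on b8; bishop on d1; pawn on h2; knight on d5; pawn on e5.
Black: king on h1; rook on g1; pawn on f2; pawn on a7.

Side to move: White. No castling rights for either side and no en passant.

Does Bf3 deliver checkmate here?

After Bf3: black king on h1; in check: yes, from the white bishop on f3.
Black has 2 legal replies: Kxh2, Rg2.
In check but a legal move exists → not checkmate.

no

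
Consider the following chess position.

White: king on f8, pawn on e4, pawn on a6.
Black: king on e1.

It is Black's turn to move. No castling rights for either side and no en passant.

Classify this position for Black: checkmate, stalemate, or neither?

neither

Black to move; black king on e1.
In check: no.
Legal moves for Black: Kf2, Ke2, Kd2, Kf1, Kd1.
Black has 5 legal moves and is not in check → neither.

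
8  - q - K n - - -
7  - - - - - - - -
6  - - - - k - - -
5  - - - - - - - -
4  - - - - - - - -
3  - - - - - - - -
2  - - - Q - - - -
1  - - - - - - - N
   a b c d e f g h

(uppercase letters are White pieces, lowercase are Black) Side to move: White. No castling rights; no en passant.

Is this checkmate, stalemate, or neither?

checkmate

White to move; white king on d8.
In check: yes, from the black queen on b8.
King squares — c7: attacked by Qb8; d7: attacked by Ke6; e7: attacked by Ke6; c8: attacked by Qb8; e8: attacked by Qb8.
Legal moves for White: none.
In check with no legal moves → checkmate.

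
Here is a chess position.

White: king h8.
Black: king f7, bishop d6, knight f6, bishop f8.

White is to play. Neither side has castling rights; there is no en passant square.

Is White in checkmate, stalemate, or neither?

White to move; white king on h8.
In check: no.
King squares — g7: attacked by Kf7; h7: attacked by Nf6; g8: attacked by Nf6.
Legal moves for White: none.
Not in check and no legal moves → stalemate.

stalemate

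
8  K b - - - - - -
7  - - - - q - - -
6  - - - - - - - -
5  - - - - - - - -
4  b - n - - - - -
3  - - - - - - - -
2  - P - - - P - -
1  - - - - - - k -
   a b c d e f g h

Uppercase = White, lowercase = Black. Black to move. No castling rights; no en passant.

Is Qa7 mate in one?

After Qa7: white king on a8; in check: yes, from the black queen on a7.
King squares — a7: attacked by Bb8; b7: attacked by Qa7; b8: attacked by Qa7.
White has no legal moves → checkmate.

yes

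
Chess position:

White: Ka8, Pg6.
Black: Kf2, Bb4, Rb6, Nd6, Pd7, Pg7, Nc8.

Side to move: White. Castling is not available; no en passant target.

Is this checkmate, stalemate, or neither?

White to move; white king on a8.
In check: no.
King squares — a7: attacked by Nc8; b7: attacked by Rb6; b8: attacked by Rb6.
Legal moves for White: none.
Not in check and no legal moves → stalemate.

stalemate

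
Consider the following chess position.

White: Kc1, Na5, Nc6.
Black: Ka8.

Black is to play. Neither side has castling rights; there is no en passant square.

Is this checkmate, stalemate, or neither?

Black to move; black king on a8.
In check: no.
King squares — a7: attacked by Nc6; b7: attacked by Na5; b8: attacked by Nc6.
Legal moves for Black: none.
Not in check and no legal moves → stalemate.

stalemate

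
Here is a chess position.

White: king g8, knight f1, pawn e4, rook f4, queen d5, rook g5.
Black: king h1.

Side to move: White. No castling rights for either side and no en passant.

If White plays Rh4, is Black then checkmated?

After Rh4: black king on h1; in check: yes, from the white rook on h4.
King squares — g1: attacked by Rg5; g2: attacked by Rg5; h2: attacked by Nf1.
Black has no legal moves → checkmate.

yes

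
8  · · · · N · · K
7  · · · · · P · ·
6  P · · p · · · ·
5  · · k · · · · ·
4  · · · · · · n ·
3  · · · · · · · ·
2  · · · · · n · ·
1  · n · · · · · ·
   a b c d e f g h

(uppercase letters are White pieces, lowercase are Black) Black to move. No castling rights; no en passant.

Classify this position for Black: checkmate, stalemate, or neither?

Black to move; black king on c5.
In check: no.
Legal moves for Black include: Kc6, Kb6, Kd5, Kb5, Kd4, Kc4, Kb4, Nh6, Nf6, Ne5, Ne3, Nh2, Ne4, Nh3, Nd3, Nh1, Nd1, Nc3, ... (list truncated; more exist).
Black has legal moves and is not in check → neither.

neither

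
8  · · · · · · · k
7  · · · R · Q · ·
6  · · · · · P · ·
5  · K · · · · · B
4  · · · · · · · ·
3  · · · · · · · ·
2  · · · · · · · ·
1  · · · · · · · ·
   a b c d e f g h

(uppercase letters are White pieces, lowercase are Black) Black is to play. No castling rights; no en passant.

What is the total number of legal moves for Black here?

0

Black to move; king on h8.
In check: no.
Legal moves: none.
Count: 0.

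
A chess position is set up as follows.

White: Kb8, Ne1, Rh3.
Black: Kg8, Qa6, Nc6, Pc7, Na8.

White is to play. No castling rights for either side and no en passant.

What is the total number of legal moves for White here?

0

White to move; king on b8.
In check: yes, from the black knight on c6.
Legal moves: none.
Count: 0.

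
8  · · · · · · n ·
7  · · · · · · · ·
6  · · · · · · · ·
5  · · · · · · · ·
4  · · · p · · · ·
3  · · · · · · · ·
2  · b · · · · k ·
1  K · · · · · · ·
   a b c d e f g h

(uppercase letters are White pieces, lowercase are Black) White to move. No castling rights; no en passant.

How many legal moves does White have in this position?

3

White to move; king on a1.
In check: yes, from the black bishop on b2.
Legal moves: Kxb2, Ka2, Kb1.
Count: 3.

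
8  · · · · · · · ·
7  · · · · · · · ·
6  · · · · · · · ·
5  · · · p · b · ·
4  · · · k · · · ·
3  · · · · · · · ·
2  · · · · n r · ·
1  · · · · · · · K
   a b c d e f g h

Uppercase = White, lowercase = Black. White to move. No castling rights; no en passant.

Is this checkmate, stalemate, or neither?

stalemate

White to move; white king on h1.
In check: no.
King squares — g1: attacked by Ne2; g2: attacked by Rf2; h2: attacked by Rf2.
Legal moves for White: none.
Not in check and no legal moves → stalemate.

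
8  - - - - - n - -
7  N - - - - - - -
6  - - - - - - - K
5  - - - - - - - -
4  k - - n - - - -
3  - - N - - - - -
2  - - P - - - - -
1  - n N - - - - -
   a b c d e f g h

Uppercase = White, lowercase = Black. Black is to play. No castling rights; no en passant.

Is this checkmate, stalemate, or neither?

Black to move; black king on a4.
In check: yes, from the white knight on c3.
King squares — a3: available; b3: attacked by Nc1; b4: available; a5: available; b5: attacked by Nc3.
Legal moves for Black: Ka5, Kb4, Ka3, Nxc3.
Black is in check but has 4 legal moves → neither.

neither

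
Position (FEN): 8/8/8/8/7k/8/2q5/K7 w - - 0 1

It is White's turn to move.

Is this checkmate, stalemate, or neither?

stalemate

White to move; white king on a1.
In check: no.
King squares — b1: attacked by Qc2; a2: attacked by Qc2; b2: attacked by Qc2.
Legal moves for White: none.
Not in check and no legal moves → stalemate.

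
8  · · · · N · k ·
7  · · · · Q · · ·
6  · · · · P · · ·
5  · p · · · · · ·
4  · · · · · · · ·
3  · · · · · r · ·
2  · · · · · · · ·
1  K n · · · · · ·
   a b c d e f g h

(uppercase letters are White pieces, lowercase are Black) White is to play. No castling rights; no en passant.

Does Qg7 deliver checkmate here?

After Qg7: black king on g8; in check: yes, from the white queen on g7.
King squares — f7: attacked by Pe6; g7: attacked by Ne8; h7: attacked by Qg7; f8: attacked by Qg7; h8: attacked by Qg7.
Black has no legal moves → checkmate.

yes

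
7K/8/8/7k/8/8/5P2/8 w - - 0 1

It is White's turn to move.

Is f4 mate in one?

After f4: black king on h5; in check: no.
Black is not in check, so this cannot be checkmate.

no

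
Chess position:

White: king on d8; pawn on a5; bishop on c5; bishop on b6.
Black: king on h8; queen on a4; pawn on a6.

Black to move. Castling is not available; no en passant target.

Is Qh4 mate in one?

no

After Qh4: white king on d8; in check: yes, from the black queen on h4.
White has 5 legal replies: Ke8, Kc8, Kd7, Kc7, Be7.
In check but a legal move exists → not checkmate.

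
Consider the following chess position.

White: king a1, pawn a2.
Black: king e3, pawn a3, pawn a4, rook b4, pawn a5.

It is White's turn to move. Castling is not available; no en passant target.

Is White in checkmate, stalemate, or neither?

stalemate

White to move; white king on a1.
In check: no.
King squares — b1: attacked by Rb4; a2: own pawn; b2: attacked by Pa3.
Legal moves for White: none.
Not in check and no legal moves → stalemate.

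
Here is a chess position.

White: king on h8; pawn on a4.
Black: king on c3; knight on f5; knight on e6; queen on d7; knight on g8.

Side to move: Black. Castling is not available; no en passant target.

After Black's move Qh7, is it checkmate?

no

After Qh7: white king on h8; in check: yes, from the black queen on h7.
White has 1 legal reply: Kxh7.
In check but a legal move exists → not checkmate.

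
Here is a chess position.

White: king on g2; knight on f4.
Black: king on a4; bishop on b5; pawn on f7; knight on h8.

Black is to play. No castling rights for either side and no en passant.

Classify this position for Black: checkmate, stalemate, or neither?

Black to move; black king on a4.
In check: no.
Legal moves for Black: Ng6, Be8, Bd7, Bc6+, Ba6, Bc4, Bd3, Be2, Bf1+, Ka5, Kb4, Kb3, Ka3, f6, f5.
Black has 15 legal moves and is not in check → neither.

neither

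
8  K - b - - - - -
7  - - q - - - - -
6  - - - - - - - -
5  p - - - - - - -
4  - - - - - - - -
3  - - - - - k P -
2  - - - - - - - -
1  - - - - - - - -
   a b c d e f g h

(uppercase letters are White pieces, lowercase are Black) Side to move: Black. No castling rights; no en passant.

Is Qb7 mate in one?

yes

After Qb7: white king on a8; in check: yes, from the black queen on b7.
King squares — a7: attacked by Qb7; b7: attacked by Bc8; b8: attacked by Qb7.
White has no legal moves → checkmate.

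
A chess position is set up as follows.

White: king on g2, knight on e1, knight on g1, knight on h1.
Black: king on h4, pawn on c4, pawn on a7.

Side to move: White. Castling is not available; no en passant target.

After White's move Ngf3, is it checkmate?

no

After Ngf3: black king on h4; in check: yes, from the white knight on f3.
Black has 2 legal replies: Kh5, Kg4.
In check but a legal move exists → not checkmate.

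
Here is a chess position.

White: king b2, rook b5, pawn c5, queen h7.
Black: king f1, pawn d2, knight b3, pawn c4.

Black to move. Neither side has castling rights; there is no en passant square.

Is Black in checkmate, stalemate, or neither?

Black to move; black king on f1.
In check: no.
Legal moves for Black: Nxc5, Na5, Nd4, Nc1, Na1, Kg2, Kf2, Ke2, Kg1, Ke1, c3+, d1=Q, d1=R, d1=B, d1=N+.
Black has 15 legal moves and is not in check → neither.

neither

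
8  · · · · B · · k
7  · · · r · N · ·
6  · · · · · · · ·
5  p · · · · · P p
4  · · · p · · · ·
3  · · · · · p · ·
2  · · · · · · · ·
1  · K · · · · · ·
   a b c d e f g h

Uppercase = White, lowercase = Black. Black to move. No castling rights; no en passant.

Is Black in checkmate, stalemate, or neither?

neither

Black to move; black king on h8.
In check: yes, from the white knight on f7.
King squares — g7: available; h7: available; g8: available.
Legal moves for Black: Kg8, Kh7, Kg7, Rxf7.
Black is in check but has 4 legal moves → neither.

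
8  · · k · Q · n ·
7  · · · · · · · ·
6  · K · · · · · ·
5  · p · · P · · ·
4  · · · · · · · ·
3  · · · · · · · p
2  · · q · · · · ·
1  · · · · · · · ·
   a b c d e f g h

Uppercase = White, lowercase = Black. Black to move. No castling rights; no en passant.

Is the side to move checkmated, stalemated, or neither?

checkmate

Black to move; black king on c8.
In check: yes, from the white queen on e8.
King squares — b7: attacked by Kb6; c7: attacked by Kb6; d7: attacked by Qe8; b8: attacked by Qe8; d8: attacked by Qe8.
Legal moves for Black: none.
In check with no legal moves → checkmate.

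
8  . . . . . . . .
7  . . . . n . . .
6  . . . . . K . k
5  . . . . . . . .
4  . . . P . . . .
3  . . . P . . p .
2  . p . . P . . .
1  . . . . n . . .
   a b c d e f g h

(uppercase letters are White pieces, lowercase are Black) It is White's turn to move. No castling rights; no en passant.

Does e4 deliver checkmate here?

no

After e4: black king on h6; in check: no.
Black is not in check, so this cannot be checkmate.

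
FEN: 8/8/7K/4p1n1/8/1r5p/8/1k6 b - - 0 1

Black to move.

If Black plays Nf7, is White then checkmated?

no

After Nf7: white king on h6; in check: yes, from the black knight on f7.
White has 4 legal replies: Kh7, Kg7, Kg6, Kh5.
In check but a legal move exists → not checkmate.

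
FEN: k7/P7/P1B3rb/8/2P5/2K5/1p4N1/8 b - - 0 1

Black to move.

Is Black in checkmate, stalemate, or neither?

neither

Black to move; black king on a8.
In check: yes, from the white bishop on c6.
King squares — a7: available; b7: attacked by Pa6; b8: attacked by Pa7.
Legal moves for Black: Kxa7, Rxc6.
Black is in check but has 2 legal moves → neither.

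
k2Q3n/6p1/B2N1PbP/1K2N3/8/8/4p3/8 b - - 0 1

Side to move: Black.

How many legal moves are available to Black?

Black to move; king on a8.
In check: yes, from the white queen on d8.
Legal moves: Ka7.
Count: 1.

1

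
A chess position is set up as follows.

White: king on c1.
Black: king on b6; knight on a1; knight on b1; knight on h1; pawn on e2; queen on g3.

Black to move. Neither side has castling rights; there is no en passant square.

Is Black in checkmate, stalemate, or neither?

Black to move; black king on b6.
In check: no.
Legal moves for Black include: Kc7, Kb7, Ka7, Kc6, Ka6, Kc5, Kb5, Ka5, Qg8, Qb8, Qg7, Qc7+, Qg6, Qd6, Qg5+, Qe5, Qh4, Qg4, ... (list truncated; more exist).
Black has legal moves and is not in check → neither.

neither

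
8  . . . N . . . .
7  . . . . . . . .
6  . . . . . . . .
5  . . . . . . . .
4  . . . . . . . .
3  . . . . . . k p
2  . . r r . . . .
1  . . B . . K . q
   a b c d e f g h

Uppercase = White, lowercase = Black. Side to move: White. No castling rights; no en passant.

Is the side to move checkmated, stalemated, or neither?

White to move; white king on f1.
In check: yes, from the black queen on h1.
King squares — e1: attacked by Qh1; g1: attacked by Qh1; e2: attacked by Rd2; f2: attacked by Rd2; g2: attacked by Qh1.
Legal moves for White: none.
In check with no legal moves → checkmate.

checkmate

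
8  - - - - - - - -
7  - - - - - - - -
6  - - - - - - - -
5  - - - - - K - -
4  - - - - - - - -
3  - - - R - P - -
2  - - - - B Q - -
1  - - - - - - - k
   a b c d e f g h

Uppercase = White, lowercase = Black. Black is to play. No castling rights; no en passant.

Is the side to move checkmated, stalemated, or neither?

stalemate

Black to move; black king on h1.
In check: no.
King squares — g1: attacked by Qf2; g2: attacked by Qf2; h2: attacked by Qf2.
Legal moves for Black: none.
Not in check and no legal moves → stalemate.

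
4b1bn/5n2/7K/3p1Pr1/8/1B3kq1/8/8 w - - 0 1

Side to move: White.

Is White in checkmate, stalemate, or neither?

checkmate

White to move; white king on h6.
In check: yes, from the black knight on f7.
King squares — g5: attacked by Qg3; h5: attacked by Rg5; g6: attacked by Rg5; g7: attacked by Rg5; h7: attacked by Bg8.
Legal moves for White: none.
In check with no legal moves → checkmate.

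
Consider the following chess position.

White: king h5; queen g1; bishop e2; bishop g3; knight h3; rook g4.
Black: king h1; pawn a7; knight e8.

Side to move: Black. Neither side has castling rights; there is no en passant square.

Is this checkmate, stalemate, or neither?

Black to move; black king on h1.
In check: yes, from the white queen on g1.
King squares — g1: attacked by Nh3; g2: attacked by Qg1; h2: attacked by Qg1.
Legal moves for Black: none.
In check with no legal moves → checkmate.

checkmate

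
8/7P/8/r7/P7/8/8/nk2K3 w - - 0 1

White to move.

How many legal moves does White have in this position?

White to move; king on e1.
In check: no.
Legal moves: Kf2, Ke2, Kd2, Kf1, Kd1, h8=Q, h8=R, h8=B, h8=N.
Count: 9.

9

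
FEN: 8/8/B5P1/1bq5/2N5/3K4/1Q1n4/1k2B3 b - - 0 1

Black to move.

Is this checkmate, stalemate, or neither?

Black to move; black king on b1.
In check: yes, from the white queen on b2.
King squares — a1: attacked by Qb2; c1: attacked by Qb2; a2: attacked by Qb2; b2: attacked by Nc4; c2: attacked by Qb2.
Legal moves for Black: none.
In check with no legal moves → checkmate.

checkmate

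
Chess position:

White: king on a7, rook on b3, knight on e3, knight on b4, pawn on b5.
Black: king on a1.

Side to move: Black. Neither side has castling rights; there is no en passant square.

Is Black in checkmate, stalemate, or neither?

stalemate

Black to move; black king on a1.
In check: no.
King squares — b1: attacked by Rb3; a2: attacked by Nb4; b2: attacked by Rb3.
Legal moves for Black: none.
Not in check and no legal moves → stalemate.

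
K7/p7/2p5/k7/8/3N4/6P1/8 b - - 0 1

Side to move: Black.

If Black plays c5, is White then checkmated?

no

After c5: white king on a8; in check: no.
White is not in check, so this cannot be checkmate.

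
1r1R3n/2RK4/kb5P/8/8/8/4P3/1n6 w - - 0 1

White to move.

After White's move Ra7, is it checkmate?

After Ra7: black king on a6; in check: yes, from the white rook on a7.
Black has 3 legal replies: Kxa7, Kb5, Bxa7.
In check but a legal move exists → not checkmate.

no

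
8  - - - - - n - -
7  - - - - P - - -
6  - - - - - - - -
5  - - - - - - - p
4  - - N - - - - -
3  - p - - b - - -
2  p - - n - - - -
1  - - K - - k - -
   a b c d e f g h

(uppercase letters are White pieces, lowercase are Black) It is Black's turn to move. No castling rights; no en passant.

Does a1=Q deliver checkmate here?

After a1=Q: white king on c1; in check: yes, from the black queen on a1.
King squares — b1: attacked by Qa1; d1: attacked by Qa1; b2: attacked by Qa1; c2: attacked by Pb3; d2: attacked by Be3.
White has no legal moves → checkmate.

yes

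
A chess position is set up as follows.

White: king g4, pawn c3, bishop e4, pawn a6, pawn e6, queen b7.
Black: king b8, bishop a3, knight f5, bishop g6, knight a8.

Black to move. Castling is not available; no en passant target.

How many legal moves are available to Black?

0

Black to move; king on b8.
In check: yes, from the white queen on b7.
Legal moves: none.
Count: 0.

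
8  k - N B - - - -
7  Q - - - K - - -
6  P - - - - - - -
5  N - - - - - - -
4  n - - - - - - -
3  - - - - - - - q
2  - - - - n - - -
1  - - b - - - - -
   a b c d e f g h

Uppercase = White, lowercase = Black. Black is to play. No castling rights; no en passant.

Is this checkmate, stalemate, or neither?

checkmate

Black to move; black king on a8.
In check: yes, from the white queen on a7.
King squares — a7: attacked by Nc8; b7: attacked by Na5; b8: attacked by Qa7.
Legal moves for Black: none.
In check with no legal moves → checkmate.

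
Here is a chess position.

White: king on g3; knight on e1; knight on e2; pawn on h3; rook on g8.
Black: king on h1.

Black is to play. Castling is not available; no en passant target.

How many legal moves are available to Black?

0

Black to move; king on h1.
In check: no.
Legal moves: none.
Count: 0.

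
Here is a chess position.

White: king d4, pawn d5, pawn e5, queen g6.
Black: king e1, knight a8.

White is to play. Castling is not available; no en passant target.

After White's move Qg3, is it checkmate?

After Qg3: black king on e1; in check: yes, from the white queen on g3.
Black has 4 legal replies: Ke2, Kd2, Kf1, Kd1.
In check but a legal move exists → not checkmate.

no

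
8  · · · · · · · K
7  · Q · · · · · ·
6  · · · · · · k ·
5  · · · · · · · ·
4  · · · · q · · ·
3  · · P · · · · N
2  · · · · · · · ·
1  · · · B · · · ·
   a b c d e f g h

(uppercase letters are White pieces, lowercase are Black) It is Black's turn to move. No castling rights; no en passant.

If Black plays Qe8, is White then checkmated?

After Qe8: white king on h8; in check: yes, from the black queen on e8.
King squares — g7: attacked by Kg6; h7: attacked by Kg6; g8: attacked by Qe8.
White has no legal moves → checkmate.

yes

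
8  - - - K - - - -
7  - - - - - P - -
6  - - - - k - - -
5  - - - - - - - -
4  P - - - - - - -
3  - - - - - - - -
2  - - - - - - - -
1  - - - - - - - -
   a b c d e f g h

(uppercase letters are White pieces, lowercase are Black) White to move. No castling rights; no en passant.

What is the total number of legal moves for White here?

8

White to move; king on d8.
In check: no.
Legal moves: Ke8, Kc8, Kc7, f8=Q, f8=R, f8=B, f8=N+, a5.
Count: 8.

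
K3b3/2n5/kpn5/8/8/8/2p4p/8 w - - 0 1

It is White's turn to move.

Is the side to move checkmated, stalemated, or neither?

White to move; white king on a8.
In check: yes, from the black knight on c7.
King squares — a7: attacked by Ka6; b7: attacked by Ka6; b8: attacked by Nc6.
Legal moves for White: none.
In check with no legal moves → checkmate.

checkmate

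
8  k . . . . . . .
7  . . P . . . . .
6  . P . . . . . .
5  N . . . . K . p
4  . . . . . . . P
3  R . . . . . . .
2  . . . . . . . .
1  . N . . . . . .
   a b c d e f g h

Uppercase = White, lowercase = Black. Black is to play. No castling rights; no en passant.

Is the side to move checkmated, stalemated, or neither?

stalemate

Black to move; black king on a8.
In check: no.
King squares — a7: attacked by Pb6; b7: attacked by Na5; b8: attacked by Pc7.
Legal moves for Black: none.
Not in check and no legal moves → stalemate.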